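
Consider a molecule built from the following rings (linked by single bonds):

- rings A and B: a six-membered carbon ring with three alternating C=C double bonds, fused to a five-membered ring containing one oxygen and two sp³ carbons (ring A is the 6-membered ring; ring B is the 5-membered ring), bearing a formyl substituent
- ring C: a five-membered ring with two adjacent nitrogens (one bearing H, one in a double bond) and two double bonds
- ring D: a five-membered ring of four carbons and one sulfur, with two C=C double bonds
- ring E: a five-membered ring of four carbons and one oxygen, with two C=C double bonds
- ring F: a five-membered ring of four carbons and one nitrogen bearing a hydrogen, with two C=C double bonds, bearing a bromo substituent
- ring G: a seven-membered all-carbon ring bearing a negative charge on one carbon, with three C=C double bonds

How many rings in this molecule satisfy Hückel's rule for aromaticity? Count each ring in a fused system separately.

5

Ring A is fully conjugated (every ring atom contributes a p orbital); 3 ring double bonds give 6 π electrons. That satisfies 4n+2 with n=1, so ring A is aromatic (benzene ring).
Ring B has two sp³ carbons, so it is not fully conjugated — not aromatic (oxolane ring).
Ring C has a continuous p-orbital overlap around the ring; 2 ring double bonds (4 π electrons) plus a heteroatom lone pair (2) give 6 π electrons. 6 = 4(1)+2, so ring C is aromatic (pyrazole).
Ring D has a continuous p-orbital overlap around the ring; 2 ring double bonds (4 π electrons) plus a heteroatom lone pair (2) give 6 π electrons. 6 = 4(1)+2, so ring D is aromatic (thiophene).
Ring E has a continuous p-orbital overlap around the ring; 2 ring double bonds (4 π electrons) plus a heteroatom lone pair (2) give 6 π electrons. That satisfies 4n+2 with n=1, so ring E is aromatic (furan).
Ring F has a continuous p-orbital overlap around the ring; 2 ring double bonds (4 π electrons) plus a heteroatom lone pair (2) give 6 π electrons. 6 = 4(1)+2, so ring F is aromatic (pyrrole).
Ring G has only sp² ring atoms; a planar conformation would have a fully conjugated π system of 8 electrons. But 8 = 4(2), which is 4n not 4n+2, so ring G is not aromatic (cycloheptatrienyl anion).
Aromatic: A, C, D, E, F. Total: 5.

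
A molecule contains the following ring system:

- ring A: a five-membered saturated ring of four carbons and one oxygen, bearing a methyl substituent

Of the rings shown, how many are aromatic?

0

Ring A has only sp³ atoms, so it is not fully conjugated — not aromatic (tetrahydrofuran).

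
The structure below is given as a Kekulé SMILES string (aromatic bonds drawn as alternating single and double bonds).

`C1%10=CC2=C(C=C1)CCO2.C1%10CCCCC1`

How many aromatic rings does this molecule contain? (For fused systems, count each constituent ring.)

1

The SMILES encodes a six-membered carbon ring with three alternating C=C double bonds, fused to a five-membered ring containing one oxygen and two sp³ carbons; a six-membered saturated carbon ring.
The 6-membered ring has a continuous p-orbital overlap around the ring; 3 ring double bonds give 6 π electrons. 6 = 4(1)+2, so it is aromatic (benzene ring).
The 5-membered ring with one oxygen has two sp³ carbons, so it is not fully conjugated — not aromatic (oxolane ring).
The second 6-membered ring has only sp³ atoms, so it is not fully conjugated — not aromatic (cyclohexane).
1 of the 3 rings is aromatic. Total: 1.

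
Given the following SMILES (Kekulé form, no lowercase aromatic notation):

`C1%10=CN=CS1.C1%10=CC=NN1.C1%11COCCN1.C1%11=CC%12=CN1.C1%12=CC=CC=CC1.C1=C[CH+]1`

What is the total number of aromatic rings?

4

The SMILES encodes a five-membered ring with a sulfur at position 1 and a nitrogen at position 3 (in a C=N bond), with two double bonds; a five-membered ring with two adjacent nitrogens (one bearing H, one in a double bond) and two double bonds; a six-membered saturated ring with an oxygen and an N–H nitrogen at positions 1 and 4; a five-membered ring of four carbons and one nitrogen bearing a hydrogen, with two C=C double bonds; a seven-membered carbon ring with three C=C double bonds and one sp³ carbon; a three-membered all-carbon ring bearing a positive charge on one carbon, with one C=C double bond.
The 5-membered ring with one sulfur and one =N– is planar and fully conjugated; 2 ring double bonds (4 π electrons) plus a heteroatom lone pair (2) give 6 π electrons. That satisfies 4n+2 with n=1, so it is aromatic (thiazole).
The 5-membered ring with two adjacent nitrogens (one N–H, one =N–) is fully conjugated (every ring atom contributes a p orbital); 2 ring double bonds (4 π electrons) plus a heteroatom lone pair (2) give 6 π electrons. That satisfies 4n+2 with n=1, so it is aromatic (pyrazole).
The 6-membered ring with one oxygen and one N–H (1,4) has only sp³ atoms, so it is not fully conjugated — not aromatic (morpholine).
The 5-membered ring with one N–H is fully conjugated (every ring atom contributes a p orbital); 2 ring double bonds (4 π electrons) plus a heteroatom lone pair (2) give 6 π electrons. 6 = 4(1)+2, so it is aromatic (pyrrole).
The 7-membered ring has one sp³ carbon, so it is not fully conjugated — not aromatic (cycloheptatriene).
The 3-membered ring is planar and fully conjugated; 1 ring double bond (2 π electrons) plus the carbocation's empty p orbital (0, but keeps the ring conjugated) give 2 π electrons. 2 = 4(0)+2, so it is aromatic (cyclopropenyl cation).
4 of the 6 rings are aromatic. Total: 4.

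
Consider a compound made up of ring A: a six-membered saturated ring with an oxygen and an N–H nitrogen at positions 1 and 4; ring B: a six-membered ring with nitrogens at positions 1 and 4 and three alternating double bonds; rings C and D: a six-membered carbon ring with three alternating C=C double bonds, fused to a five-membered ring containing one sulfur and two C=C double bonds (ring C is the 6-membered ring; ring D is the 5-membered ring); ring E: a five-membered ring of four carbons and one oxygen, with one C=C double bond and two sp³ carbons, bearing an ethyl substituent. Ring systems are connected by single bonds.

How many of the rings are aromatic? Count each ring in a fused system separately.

Ring A has only sp³ atoms, so it is not fully conjugated — not aromatic (morpholine).
Ring B has a continuous p-orbital overlap around the ring; 3 ring double bonds give 6 π electrons. Since 6 = 4n+2 (n=1), ring B is aromatic (pyrazine).
Rings C and D form a fused bicyclic system (with one sulfur) with 9 sp² atoms and 10 π electrons from ring double bonds plus a heteroatom lone pair. 10 = 4(2)+2, so the system is aromatic and both rings count as aromatic (benzothiophene).
Ring E has two sp³ carbons, so it is not fully conjugated — not aromatic (2,3-dihydrofuran).
Aromatic: B, C, D. Total: 3.

3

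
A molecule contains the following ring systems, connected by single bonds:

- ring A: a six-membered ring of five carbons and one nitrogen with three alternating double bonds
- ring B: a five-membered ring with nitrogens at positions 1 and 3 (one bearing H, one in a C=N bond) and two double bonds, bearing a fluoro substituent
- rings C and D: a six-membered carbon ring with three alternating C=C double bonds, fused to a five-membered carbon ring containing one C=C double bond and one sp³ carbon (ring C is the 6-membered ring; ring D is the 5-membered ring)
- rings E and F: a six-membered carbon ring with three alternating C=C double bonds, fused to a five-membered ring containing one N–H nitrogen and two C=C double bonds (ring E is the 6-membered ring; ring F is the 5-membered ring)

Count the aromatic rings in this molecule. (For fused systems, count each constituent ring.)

Ring A is fully conjugated (every ring atom contributes a p orbital); 3 ring double bonds give 6 π electrons. 6 = 4(1)+2, so ring A is aromatic (pyridine).
Ring B is planar and fully conjugated; 2 ring double bonds (4 π electrons) plus a heteroatom lone pair (2) give 6 π electrons. That satisfies 4n+2 with n=1, so ring B is aromatic (imidazole).
Ring C has a continuous p-orbital overlap around the ring; 3 ring double bonds give 6 π electrons. That satisfies 4n+2 with n=1, so ring C is aromatic (benzene ring).
Ring D has one sp³ carbon, so it is not fully conjugated — not aromatic (cyclopentene ring).
Rings E and F form a fused bicyclic system (with one N–H) with 9 sp² atoms and 10 π electrons from ring double bonds plus a heteroatom lone pair. 10 = 4(2)+2, so the system is aromatic and both rings count as aromatic (indole).
Aromatic: A, B, C, E, F. Total: 5.

5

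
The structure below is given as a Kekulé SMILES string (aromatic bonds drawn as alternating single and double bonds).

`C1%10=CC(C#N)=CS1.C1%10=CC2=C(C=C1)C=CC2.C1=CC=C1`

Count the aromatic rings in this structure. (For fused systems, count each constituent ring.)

The SMILES encodes a five-membered ring of four carbons and one sulfur, with two C=C double bonds; a six-membered carbon ring with three alternating C=C double bonds, fused to a five-membered carbon ring containing one C=C double bond and one sp³ carbon; a four-membered carbon ring with two alternating C=C double bonds.
The 5-membered ring with one sulfur is planar and fully conjugated; 2 ring double bonds (4 π electrons) plus a heteroatom lone pair (2) give 6 π electrons. Since 6 = 4n+2 (n=1), it is aromatic (thiophene).
The 6-membered ring is fully conjugated (every ring atom contributes a p orbital); 3 ring double bonds give 6 π electrons. 6 = 4(1)+2, so it is aromatic (benzene ring).
The 5-membered ring has one sp³ carbon, so it is not fully conjugated — not aromatic (cyclopentene ring).
The 4-membered ring has only sp² ring atoms; a planar conformation would have a fully conjugated π system of 4 electrons. But 4 = 4(1), which is 4n not 4n+2, so it is not aromatic (cyclobutadiene) — cyclobutadiene is antiaromatic and distorts to a rectangle.
2 of the 4 rings are aromatic. Total: 2.

2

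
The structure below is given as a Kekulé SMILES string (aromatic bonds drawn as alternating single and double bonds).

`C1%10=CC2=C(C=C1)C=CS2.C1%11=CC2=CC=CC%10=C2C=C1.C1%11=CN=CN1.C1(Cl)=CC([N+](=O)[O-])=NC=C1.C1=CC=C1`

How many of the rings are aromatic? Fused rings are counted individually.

6

The SMILES encodes a six-membered carbon ring with three alternating C=C double bonds, fused to a five-membered ring containing one sulfur and two C=C double bonds; two fused six-membered carbon rings, each with three alternating C=C double bonds; a five-membered ring with nitrogens at positions 1 and 3 (one bearing H, one in a C=N bond) and two double bonds; a six-membered ring of five carbons and one nitrogen with three alternating double bonds; a four-membered carbon ring with two alternating C=C double bonds.
The fused 6/5-membered bicyclic (with one sulfur) is a single π system with 9 sp² atoms and 10 π electrons from ring double bonds plus a heteroatom lone pair. 10 = 4(2)+2, so the system is aromatic and both rings count as aromatic (benzothiophene).
The fused 6/6-membered bicyclic is a single π system with 10 sp² atoms and 10 π electrons from ring double bonds. 10 = 4(2)+2, so the system is aromatic and both rings count as aromatic (naphthalene).
The 5-membered ring with two nitrogens (one N–H, one =N–) is planar and fully conjugated; 2 ring double bonds (4 π electrons) plus a heteroatom lone pair (2) give 6 π electrons. That satisfies 4n+2 with n=1, so it is aromatic (imidazole).
The 6-membered ring with one nitrogen is planar and fully conjugated; 3 ring double bonds give 6 π electrons. That satisfies 4n+2 with n=1, so it is aromatic (pyridine).
The 4-membered ring has only sp² ring atoms; a planar conformation would have a fully conjugated π system of 4 electrons. But 4 = 4(1), which is 4n not 4n+2, so it is not aromatic (cyclobutadiene) — cyclobutadiene is antiaromatic and distorts to a rectangle.
6 of the 7 rings are aromatic. Total: 6.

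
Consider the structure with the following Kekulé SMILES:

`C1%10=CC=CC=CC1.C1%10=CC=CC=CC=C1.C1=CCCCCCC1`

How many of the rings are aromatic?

The SMILES encodes a seven-membered carbon ring with three C=C double bonds and one sp³ carbon; an eight-membered carbon ring with four alternating C=C double bonds; an eight-membered carbon ring with one C=C double bond.
The 7-membered ring has one sp³ carbon, so it is not fully conjugated — not aromatic (cycloheptatriene).
The 8-membered ring has only sp² ring atoms; a planar conformation would have a fully conjugated π system of 8 electrons. But 8 = 4(2), which is 4n not 4n+2, so it is not aromatic (cyclooctatetraene) — cyclooctatetraene distorts into a non-planar tub to avoid antiaromaticity.
The second 8-membered ring has six sp³ carbons, so it is not fully conjugated — not aromatic (cyclooctene).
None of the rings are aromatic. Total: 0.

0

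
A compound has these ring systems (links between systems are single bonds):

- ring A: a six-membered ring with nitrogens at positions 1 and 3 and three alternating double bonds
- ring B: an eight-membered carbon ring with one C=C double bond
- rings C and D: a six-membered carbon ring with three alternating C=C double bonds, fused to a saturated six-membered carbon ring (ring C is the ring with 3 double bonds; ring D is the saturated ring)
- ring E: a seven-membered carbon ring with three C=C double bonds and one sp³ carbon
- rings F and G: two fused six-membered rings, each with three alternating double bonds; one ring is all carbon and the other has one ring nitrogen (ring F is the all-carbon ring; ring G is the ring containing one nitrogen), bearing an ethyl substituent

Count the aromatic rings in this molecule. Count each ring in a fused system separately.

Ring A is planar and fully conjugated; 3 ring double bonds give 6 π electrons. Since 6 = 4n+2 (n=1), ring A is aromatic (pyrimidine).
Ring B has six sp³ carbons, so it is not fully conjugated — not aromatic (cyclooctene).
Ring C is planar and fully conjugated; 3 ring double bonds give 6 π electrons. Since 6 = 4n+2 (n=1), ring C is aromatic (benzene ring).
Ring D has four sp³ carbons, so it is not fully conjugated — not aromatic (cyclohexane ring).
Ring E has one sp³ carbon, so it is not fully conjugated — not aromatic (cycloheptatriene).
Rings F and G form a fused bicyclic system (with one nitrogen) with 10 sp² atoms and 10 π electrons from ring double bonds. 10 = 4(2)+2, so the system is aromatic and both rings count as aromatic (quinoline).
Aromatic: A, C, F, G. Total: 4.

4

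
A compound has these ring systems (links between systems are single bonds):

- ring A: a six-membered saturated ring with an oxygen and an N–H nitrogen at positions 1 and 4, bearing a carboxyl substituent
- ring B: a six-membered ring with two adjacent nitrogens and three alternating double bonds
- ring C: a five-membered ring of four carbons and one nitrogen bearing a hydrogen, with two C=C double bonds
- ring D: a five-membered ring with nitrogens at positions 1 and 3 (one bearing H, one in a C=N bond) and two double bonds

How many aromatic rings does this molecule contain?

Ring A has only sp³ atoms, so it is not fully conjugated — not aromatic (morpholine).
Ring B is fully conjugated (every ring atom contributes a p orbital); 3 ring double bonds give 6 π electrons. 6 = 4(1)+2, so ring B is aromatic (pyridazine).
Ring C has a continuous p-orbital overlap around the ring; 2 ring double bonds (4 π electrons) plus a heteroatom lone pair (2) give 6 π electrons. Since 6 = 4n+2 (n=1), ring C is aromatic (pyrrole).
Ring D has a continuous p-orbital overlap around the ring; 2 ring double bonds (4 π electrons) plus a heteroatom lone pair (2) give 6 π electrons. Since 6 = 4n+2 (n=1), ring D is aromatic (imidazole).
Aromatic: B, C, D. Total: 3.

3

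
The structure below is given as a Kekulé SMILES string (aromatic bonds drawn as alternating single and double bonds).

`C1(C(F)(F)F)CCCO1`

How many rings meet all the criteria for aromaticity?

0

The SMILES encodes a five-membered saturated ring of four carbons and one oxygen.
The 5-membered ring with one oxygen has only sp³ atoms, so it is not fully conjugated — not aromatic (tetrahydrofuran).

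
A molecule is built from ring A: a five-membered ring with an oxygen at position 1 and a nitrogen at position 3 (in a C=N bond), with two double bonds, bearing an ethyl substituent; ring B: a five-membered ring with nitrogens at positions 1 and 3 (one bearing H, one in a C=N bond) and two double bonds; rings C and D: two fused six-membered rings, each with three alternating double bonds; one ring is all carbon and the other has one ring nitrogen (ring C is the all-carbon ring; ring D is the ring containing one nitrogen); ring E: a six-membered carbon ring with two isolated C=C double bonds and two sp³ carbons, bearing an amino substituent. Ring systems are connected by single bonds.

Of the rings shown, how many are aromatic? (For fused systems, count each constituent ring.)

4

Ring A is fully conjugated (every ring atom contributes a p orbital); 2 ring double bonds (4 π electrons) plus a heteroatom lone pair (2) give 6 π electrons. That satisfies 4n+2 with n=1, so ring A is aromatic (oxazole).
Ring B has a continuous p-orbital overlap around the ring; 2 ring double bonds (4 π electrons) plus a heteroatom lone pair (2) give 6 π electrons. Since 6 = 4n+2 (n=1), ring B is aromatic (imidazole).
Rings C and D form a fused bicyclic system (with one nitrogen) with 10 sp² atoms and 10 π electrons from ring double bonds. 10 = 4(2)+2, so the system is aromatic and both rings count as aromatic (quinoline).
Ring E has two sp³ carbons, so it is not fully conjugated — not aromatic (1,4-cyclohexadiene).
Aromatic: A, B, C, D. Total: 4.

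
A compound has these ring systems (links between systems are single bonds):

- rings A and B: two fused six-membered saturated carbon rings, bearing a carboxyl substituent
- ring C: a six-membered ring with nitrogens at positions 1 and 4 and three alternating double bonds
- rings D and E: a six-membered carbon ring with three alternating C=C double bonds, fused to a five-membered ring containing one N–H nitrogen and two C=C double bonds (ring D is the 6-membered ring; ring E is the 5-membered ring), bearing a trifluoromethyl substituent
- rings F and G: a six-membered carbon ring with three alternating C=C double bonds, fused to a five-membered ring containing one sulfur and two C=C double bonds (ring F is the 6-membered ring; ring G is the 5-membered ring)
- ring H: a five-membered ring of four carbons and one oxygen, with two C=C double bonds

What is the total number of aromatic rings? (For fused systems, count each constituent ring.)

Ring A has only sp³ atoms, so it is not fully conjugated — not aromatic (cyclohexane ring).
Ring B has only sp³ atoms, so it is not fully conjugated — not aromatic (cyclohexane ring).
Ring C has a continuous p-orbital overlap around the ring; 3 ring double bonds give 6 π electrons. That satisfies 4n+2 with n=1, so ring C is aromatic (pyrazine).
Rings D and E form a fused bicyclic system (with one N–H) with 9 sp² atoms and 10 π electrons from ring double bonds plus a heteroatom lone pair. 10 = 4(2)+2, so the system is aromatic and both rings count as aromatic (indole).
Rings F and G form a fused bicyclic system (with one sulfur) with 9 sp² atoms and 10 π electrons from ring double bonds plus a heteroatom lone pair. 10 = 4(2)+2, so the system is aromatic and both rings count as aromatic (benzothiophene).
Ring H has a continuous p-orbital overlap around the ring; 2 ring double bonds (4 π electrons) plus a heteroatom lone pair (2) give 6 π electrons. Since 6 = 4n+2 (n=1), ring H is aromatic (furan).
Aromatic: C, D, E, F, G, H. Total: 6.

6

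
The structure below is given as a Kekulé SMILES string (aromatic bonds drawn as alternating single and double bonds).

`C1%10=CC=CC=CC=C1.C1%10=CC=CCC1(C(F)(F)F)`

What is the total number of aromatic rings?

The SMILES encodes an eight-membered carbon ring with four alternating C=C double bonds; a six-membered carbon ring with two conjugated C=C double bonds and two sp³ carbons.
The 8-membered ring has only sp² ring atoms; a planar conformation would have a fully conjugated π system of 8 electrons. But 8 = 4(2), which is 4n not 4n+2, so it is not aromatic (cyclooctatetraene) — cyclooctatetraene distorts into a non-planar tub to avoid antiaromaticity.
The 6-membered ring has two sp³ carbons, so it is not fully conjugated — not aromatic (1,3-cyclohexadiene).
None of the rings are aromatic. Total: 0.

0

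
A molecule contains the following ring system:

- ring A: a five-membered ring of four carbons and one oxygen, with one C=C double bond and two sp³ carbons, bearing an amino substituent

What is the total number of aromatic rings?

0

Ring A has two sp³ carbons, so it is not fully conjugated — not aromatic (2,3-dihydrofuran).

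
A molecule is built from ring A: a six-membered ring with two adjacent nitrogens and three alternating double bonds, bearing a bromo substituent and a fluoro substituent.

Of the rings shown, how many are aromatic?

Ring A is fully conjugated (every ring atom contributes a p orbital); 3 ring double bonds give 6 π electrons. 6 = 4(1)+2, so ring A is aromatic (pyridazine).

1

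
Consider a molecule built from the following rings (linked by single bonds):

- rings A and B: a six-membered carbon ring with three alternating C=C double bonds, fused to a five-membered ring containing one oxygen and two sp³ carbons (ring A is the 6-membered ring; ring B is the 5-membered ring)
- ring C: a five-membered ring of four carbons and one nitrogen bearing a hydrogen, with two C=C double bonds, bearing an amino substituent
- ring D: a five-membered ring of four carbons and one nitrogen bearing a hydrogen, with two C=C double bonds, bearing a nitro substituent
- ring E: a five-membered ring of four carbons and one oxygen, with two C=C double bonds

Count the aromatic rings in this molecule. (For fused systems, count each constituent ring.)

Ring A is planar and fully conjugated; 3 ring double bonds give 6 π electrons. Since 6 = 4n+2 (n=1), ring A is aromatic (benzene ring).
Ring B has two sp³ carbons, so it is not fully conjugated — not aromatic (oxolane ring).
Ring C is fully conjugated (every ring atom contributes a p orbital); 2 ring double bonds (4 π electrons) plus a heteroatom lone pair (2) give 6 π electrons. That satisfies 4n+2 with n=1, so ring C is aromatic (pyrrole).
Ring D is fully conjugated (every ring atom contributes a p orbital); 2 ring double bonds (4 π electrons) plus a heteroatom lone pair (2) give 6 π electrons. That satisfies 4n+2 with n=1, so ring D is aromatic (pyrrole).
Ring E is fully conjugated (every ring atom contributes a p orbital); 2 ring double bonds (4 π electrons) plus a heteroatom lone pair (2) give 6 π electrons. That satisfies 4n+2 with n=1, so ring E is aromatic (furan).
Aromatic: A, C, D, E. Total: 4.

4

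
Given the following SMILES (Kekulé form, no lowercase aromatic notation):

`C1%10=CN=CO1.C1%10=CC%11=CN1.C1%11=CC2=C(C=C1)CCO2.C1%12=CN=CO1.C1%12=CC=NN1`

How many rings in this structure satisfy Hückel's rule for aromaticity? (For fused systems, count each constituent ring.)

5

The SMILES encodes a five-membered ring with an oxygen at position 1 and a nitrogen at position 3 (in a C=N bond), with two double bonds; a five-membered ring of four carbons and one nitrogen bearing a hydrogen, with two C=C double bonds; a six-membered carbon ring with three alternating C=C double bonds, fused to a five-membered ring containing one oxygen and two sp³ carbons; a five-membered ring with an oxygen at position 1 and a nitrogen at position 3 (in a C=N bond), with two double bonds; a five-membered ring with two adjacent nitrogens (one bearing H, one in a double bond) and two double bonds.
The 5-membered ring with one oxygen and one =N– is fully conjugated (every ring atom contributes a p orbital); 2 ring double bonds (4 π electrons) plus a heteroatom lone pair (2) give 6 π electrons. Since 6 = 4n+2 (n=1), it is aromatic (oxazole).
The 5-membered ring with one N–H has a continuous p-orbital overlap around the ring; 2 ring double bonds (4 π electrons) plus a heteroatom lone pair (2) give 6 π electrons. That satisfies 4n+2 with n=1, so it is aromatic (pyrrole).
The 6-membered ring is planar and fully conjugated; 3 ring double bonds give 6 π electrons. 6 = 4(1)+2, so it is aromatic (benzene ring).
The 5-membered ring with one oxygen has two sp³ carbons, so it is not fully conjugated — not aromatic (oxolane ring).
The second 5-membered ring with one oxygen and one =N– is fully conjugated (every ring atom contributes a p orbital); 2 ring double bonds (4 π electrons) plus a heteroatom lone pair (2) give 6 π electrons. Since 6 = 4n+2 (n=1), it is aromatic (oxazole).
The 5-membered ring with two adjacent nitrogens (one N–H, one =N–) is planar and fully conjugated; 2 ring double bonds (4 π electrons) plus a heteroatom lone pair (2) give 6 π electrons. Since 6 = 4n+2 (n=1), it is aromatic (pyrazole).
5 of the 6 rings are aromatic. Total: 5.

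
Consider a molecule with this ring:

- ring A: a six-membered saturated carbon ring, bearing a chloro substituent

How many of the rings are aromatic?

Ring A has only sp³ atoms, so it is not fully conjugated — not aromatic (cyclohexane).

0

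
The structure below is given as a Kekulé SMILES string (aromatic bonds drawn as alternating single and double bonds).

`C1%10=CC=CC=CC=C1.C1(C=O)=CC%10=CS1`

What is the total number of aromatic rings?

1

The SMILES encodes an eight-membered carbon ring with four alternating C=C double bonds; a five-membered ring of four carbons and one sulfur, with two C=C double bonds.
The 8-membered ring has only sp² ring atoms; a planar conformation would have a fully conjugated π system of 8 electrons. But 8 = 4(2), which is 4n not 4n+2, so it is not aromatic (cyclooctatetraene) — cyclooctatetraene distorts into a non-planar tub to avoid antiaromaticity.
The 5-membered ring with one sulfur is fully conjugated (every ring atom contributes a p orbital); 2 ring double bonds (4 π electrons) plus a heteroatom lone pair (2) give 6 π electrons. Since 6 = 4n+2 (n=1), it is aromatic (thiophene).
1 of the 2 rings is aromatic. Total: 1.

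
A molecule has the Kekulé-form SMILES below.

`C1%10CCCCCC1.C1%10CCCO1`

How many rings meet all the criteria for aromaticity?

0

The SMILES encodes a seven-membered saturated carbon ring; a five-membered saturated ring of four carbons and one oxygen.
The 7-membered ring has only sp³ atoms, so it is not fully conjugated — not aromatic (cycloheptane).
The 5-membered ring with one oxygen has only sp³ atoms, so it is not fully conjugated — not aromatic (tetrahydrofuran).
None of the rings are aromatic. Total: 0.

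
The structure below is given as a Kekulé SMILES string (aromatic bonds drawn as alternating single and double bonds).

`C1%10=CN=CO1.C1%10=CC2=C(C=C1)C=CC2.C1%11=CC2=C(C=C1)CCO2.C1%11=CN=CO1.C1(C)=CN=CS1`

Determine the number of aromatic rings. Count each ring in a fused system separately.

5

The SMILES encodes a five-membered ring with an oxygen at position 1 and a nitrogen at position 3 (in a C=N bond), with two double bonds; a six-membered carbon ring with three alternating C=C double bonds, fused to a five-membered carbon ring containing one C=C double bond and one sp³ carbon; a six-membered carbon ring with three alternating C=C double bonds, fused to a five-membered ring containing one oxygen and two sp³ carbons; a five-membered ring with an oxygen at position 1 and a nitrogen at position 3 (in a C=N bond), with two double bonds; a five-membered ring with a sulfur at position 1 and a nitrogen at position 3 (in a C=N bond), with two double bonds.
The 5-membered ring with one oxygen and one =N– has a continuous p-orbital overlap around the ring; 2 ring double bonds (4 π electrons) plus a heteroatom lone pair (2) give 6 π electrons. That satisfies 4n+2 with n=1, so it is aromatic (oxazole).
The 6-membered ring is planar and fully conjugated; 3 ring double bonds give 6 π electrons. 6 = 4(1)+2, so it is aromatic (benzene ring).
The 5-membered ring has one sp³ carbon, so it is not fully conjugated — not aromatic (cyclopentene ring).
The second 6-membered ring is fully conjugated (every ring atom contributes a p orbital); 3 ring double bonds give 6 π electrons. Since 6 = 4n+2 (n=1), it is aromatic (benzene ring).
The 5-membered ring with one oxygen has two sp³ carbons, so it is not fully conjugated — not aromatic (oxolane ring).
The second 5-membered ring with one oxygen and one =N– is planar and fully conjugated; 2 ring double bonds (4 π electrons) plus a heteroatom lone pair (2) give 6 π electrons. That satisfies 4n+2 with n=1, so it is aromatic (oxazole).
The 5-membered ring with one sulfur and one =N– is planar and fully conjugated; 2 ring double bonds (4 π electrons) plus a heteroatom lone pair (2) give 6 π electrons. Since 6 = 4n+2 (n=1), it is aromatic (thiazole).
5 of the 7 rings are aromatic. Total: 5.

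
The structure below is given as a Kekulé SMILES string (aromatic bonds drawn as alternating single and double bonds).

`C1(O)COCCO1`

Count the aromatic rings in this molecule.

0

The SMILES encodes a six-membered saturated ring with oxygens at positions 1 and 4.
The 6-membered ring with two oxygens (1,4) has only sp³ atoms, so it is not fully conjugated — not aromatic (1,4-dioxane).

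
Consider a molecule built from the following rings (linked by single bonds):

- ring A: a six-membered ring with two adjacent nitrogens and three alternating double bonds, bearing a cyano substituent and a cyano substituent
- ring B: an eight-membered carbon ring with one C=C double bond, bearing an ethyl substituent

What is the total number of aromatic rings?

Ring A has a continuous p-orbital overlap around the ring; 3 ring double bonds give 6 π electrons. 6 = 4(1)+2, so ring A is aromatic (pyridazine).
Ring B has six sp³ carbons, so it is not fully conjugated — not aromatic (cyclooctene).
Aromatic: A. Total: 1.

1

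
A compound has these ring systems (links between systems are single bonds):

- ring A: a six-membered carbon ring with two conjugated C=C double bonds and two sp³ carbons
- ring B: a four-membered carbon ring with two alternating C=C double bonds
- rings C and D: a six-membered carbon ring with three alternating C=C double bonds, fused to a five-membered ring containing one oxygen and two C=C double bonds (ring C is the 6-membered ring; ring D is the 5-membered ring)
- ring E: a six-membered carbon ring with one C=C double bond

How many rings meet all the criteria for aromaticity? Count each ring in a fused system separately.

Ring A has two sp³ carbons, so it is not fully conjugated — not aromatic (1,3-cyclohexadiene).
Ring B has only sp² ring atoms; a planar conformation would have a fully conjugated π system of 4 electrons. But 4 = 4(1), which is 4n not 4n+2, so ring B is not aromatic (cyclobutadiene) — cyclobutadiene is antiaromatic and distorts to a rectangle.
Rings C and D form a fused bicyclic system (with one oxygen) with 9 sp² atoms and 10 π electrons from ring double bonds plus a heteroatom lone pair. 10 = 4(2)+2, so the system is aromatic and both rings count as aromatic (benzofuran).
Ring E has four sp³ carbons, so it is not fully conjugated — not aromatic (cyclohexene).
Aromatic: C, D. Total: 2.

2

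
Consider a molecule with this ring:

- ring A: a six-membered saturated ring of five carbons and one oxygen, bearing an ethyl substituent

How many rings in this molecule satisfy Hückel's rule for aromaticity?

Ring A has only sp³ atoms, so it is not fully conjugated — not aromatic (tetrahydropyran).

0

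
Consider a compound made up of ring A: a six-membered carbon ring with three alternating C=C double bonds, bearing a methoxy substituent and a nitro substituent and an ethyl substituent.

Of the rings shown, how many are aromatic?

Ring A is fully conjugated (every ring atom contributes a p orbital); 3 ring double bonds give 6 π electrons. That satisfies 4n+2 with n=1, so ring A is aromatic (benzene).

1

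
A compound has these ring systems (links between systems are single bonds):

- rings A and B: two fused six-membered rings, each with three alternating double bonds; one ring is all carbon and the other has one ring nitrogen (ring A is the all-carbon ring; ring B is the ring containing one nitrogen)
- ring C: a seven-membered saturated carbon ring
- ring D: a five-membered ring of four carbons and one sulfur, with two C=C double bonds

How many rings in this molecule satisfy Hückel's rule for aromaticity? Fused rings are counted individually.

3

Rings A and B form a fused bicyclic system (with one nitrogen) with 10 sp² atoms and 10 π electrons from ring double bonds. 10 = 4(2)+2, so the system is aromatic and both rings count as aromatic (quinoline).
Ring C has only sp³ atoms, so it is not fully conjugated — not aromatic (cycloheptane).
Ring D is fully conjugated (every ring atom contributes a p orbital); 2 ring double bonds (4 π electrons) plus a heteroatom lone pair (2) give 6 π electrons. That satisfies 4n+2 with n=1, so ring D is aromatic (thiophene).
Aromatic: A, B, D. Total: 3.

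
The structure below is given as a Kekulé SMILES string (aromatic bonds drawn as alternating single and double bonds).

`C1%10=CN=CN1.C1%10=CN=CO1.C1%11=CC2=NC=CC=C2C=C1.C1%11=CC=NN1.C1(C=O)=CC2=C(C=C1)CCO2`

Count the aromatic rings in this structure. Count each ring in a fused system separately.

6

The SMILES encodes a five-membered ring with nitrogens at positions 1 and 3 (one bearing H, one in a C=N bond) and two double bonds; a five-membered ring with an oxygen at position 1 and a nitrogen at position 3 (in a C=N bond), with two double bonds; two fused six-membered rings, each with three alternating double bonds; one ring is all carbon and the other has one ring nitrogen; a five-membered ring with two adjacent nitrogens (one bearing H, one in a double bond) and two double bonds; a six-membered carbon ring with three alternating C=C double bonds, fused to a five-membered ring containing one oxygen and two sp³ carbons.
The 5-membered ring with two nitrogens (one N–H, one =N–) is fully conjugated (every ring atom contributes a p orbital); 2 ring double bonds (4 π electrons) plus a heteroatom lone pair (2) give 6 π electrons. That satisfies 4n+2 with n=1, so it is aromatic (imidazole).
The 5-membered ring with one oxygen and one =N– is fully conjugated (every ring atom contributes a p orbital); 2 ring double bonds (4 π electrons) plus a heteroatom lone pair (2) give 6 π electrons. Since 6 = 4n+2 (n=1), it is aromatic (oxazole).
The fused 6/6-membered bicyclic (with one nitrogen) is a single π system with 10 sp² atoms and 10 π electrons from ring double bonds. 10 = 4(2)+2, so the system is aromatic and both rings count as aromatic (quinoline).
The 5-membered ring with two adjacent nitrogens (one N–H, one =N–) is planar and fully conjugated; 2 ring double bonds (4 π electrons) plus a heteroatom lone pair (2) give 6 π electrons. Since 6 = 4n+2 (n=1), it is aromatic (pyrazole).
The 6-membered ring is fully conjugated (every ring atom contributes a p orbital); 3 ring double bonds give 6 π electrons. 6 = 4(1)+2, so it is aromatic (benzene ring).
The 5-membered ring with one oxygen has two sp³ carbons, so it is not fully conjugated — not aromatic (oxolane ring).
6 of the 7 rings are aromatic. Total: 6.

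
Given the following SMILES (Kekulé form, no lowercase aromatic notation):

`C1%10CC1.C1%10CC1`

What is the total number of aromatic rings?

0

The SMILES encodes a three-membered saturated carbon ring; a three-membered saturated carbon ring.
The 3-membered ring has only sp³ atoms, so it is not fully conjugated — not aromatic (cyclopropane).
The second 3-membered ring has only sp³ atoms, so it is not fully conjugated — not aromatic (cyclopropane).
None of the rings are aromatic. Total: 0.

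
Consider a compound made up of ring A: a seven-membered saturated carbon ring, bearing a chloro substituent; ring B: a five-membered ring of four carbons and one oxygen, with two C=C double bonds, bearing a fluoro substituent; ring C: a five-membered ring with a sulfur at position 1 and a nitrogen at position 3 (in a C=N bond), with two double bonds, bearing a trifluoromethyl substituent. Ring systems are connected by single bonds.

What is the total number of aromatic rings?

2

Ring A has only sp³ atoms, so it is not fully conjugated — not aromatic (cycloheptane).
Ring B is fully conjugated (every ring atom contributes a p orbital); 2 ring double bonds (4 π electrons) plus a heteroatom lone pair (2) give 6 π electrons. Since 6 = 4n+2 (n=1), ring B is aromatic (furan).
Ring C has a continuous p-orbital overlap around the ring; 2 ring double bonds (4 π electrons) plus a heteroatom lone pair (2) give 6 π electrons. 6 = 4(1)+2, so ring C is aromatic (thiazole).
Aromatic: B, C. Total: 2.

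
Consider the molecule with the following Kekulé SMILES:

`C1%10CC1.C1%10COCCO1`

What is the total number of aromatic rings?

The SMILES encodes a three-membered saturated carbon ring; a six-membered saturated ring with oxygens at positions 1 and 4.
The 3-membered ring has only sp³ atoms, so it is not fully conjugated — not aromatic (cyclopropane).
The 6-membered ring with two oxygens (1,4) has only sp³ atoms, so it is not fully conjugated — not aromatic (1,4-dioxane).
None of the rings are aromatic. Total: 0.

0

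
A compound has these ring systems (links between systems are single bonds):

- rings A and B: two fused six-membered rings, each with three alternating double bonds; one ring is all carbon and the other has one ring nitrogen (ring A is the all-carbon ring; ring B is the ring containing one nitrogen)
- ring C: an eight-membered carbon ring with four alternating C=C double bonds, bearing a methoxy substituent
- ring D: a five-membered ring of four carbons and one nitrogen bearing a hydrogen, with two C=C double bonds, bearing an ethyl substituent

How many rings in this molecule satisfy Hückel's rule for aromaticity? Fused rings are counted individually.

Rings A and B form a fused bicyclic system (with one nitrogen) with 10 sp² atoms and 10 π electrons from ring double bonds. 10 = 4(2)+2, so the system is aromatic and both rings count as aromatic (quinoline).
Ring C has only sp² ring atoms; a planar conformation would have a fully conjugated π system of 8 electrons. But 8 = 4(2), which is 4n not 4n+2, so ring C is not aromatic (cyclooctatetraene) — cyclooctatetraene distorts into a non-planar tub to avoid antiaromaticity.
Ring D is planar and fully conjugated; 2 ring double bonds (4 π electrons) plus a heteroatom lone pair (2) give 6 π electrons. Since 6 = 4n+2 (n=1), ring D is aromatic (pyrrole).
Aromatic: A, B, D. Total: 3.

3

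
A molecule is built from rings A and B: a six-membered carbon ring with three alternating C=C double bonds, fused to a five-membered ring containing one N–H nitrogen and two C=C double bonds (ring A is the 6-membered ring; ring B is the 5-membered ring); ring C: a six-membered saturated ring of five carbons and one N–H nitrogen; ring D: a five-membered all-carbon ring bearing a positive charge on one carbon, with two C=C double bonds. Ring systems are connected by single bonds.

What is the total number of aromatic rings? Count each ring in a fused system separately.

2

Rings A and B form a fused bicyclic system (with one N–H) with 9 sp² atoms and 10 π electrons from ring double bonds plus a heteroatom lone pair. 10 = 4(2)+2, so the system is aromatic and both rings count as aromatic (indole).
Ring C has only sp³ atoms, so it is not fully conjugated — not aromatic (piperidine).
Ring D has only sp² ring atoms; a planar conformation would have a fully conjugated π system of 4 electrons. But 4 = 4(1), which is 4n not 4n+2, so ring D is not aromatic (cyclopentadienyl cation).
Aromatic: A, B. Total: 2.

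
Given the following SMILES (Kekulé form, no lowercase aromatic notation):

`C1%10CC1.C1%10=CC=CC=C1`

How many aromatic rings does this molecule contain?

1

The SMILES encodes a three-membered saturated carbon ring; a six-membered carbon ring with three alternating C=C double bonds.
The 3-membered ring has only sp³ atoms, so it is not fully conjugated — not aromatic (cyclopropane).
The 6-membered ring is fully conjugated (every ring atom contributes a p orbital); 3 ring double bonds give 6 π electrons. Since 6 = 4n+2 (n=1), it is aromatic (benzene).
1 of the 2 rings is aromatic. Total: 1.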